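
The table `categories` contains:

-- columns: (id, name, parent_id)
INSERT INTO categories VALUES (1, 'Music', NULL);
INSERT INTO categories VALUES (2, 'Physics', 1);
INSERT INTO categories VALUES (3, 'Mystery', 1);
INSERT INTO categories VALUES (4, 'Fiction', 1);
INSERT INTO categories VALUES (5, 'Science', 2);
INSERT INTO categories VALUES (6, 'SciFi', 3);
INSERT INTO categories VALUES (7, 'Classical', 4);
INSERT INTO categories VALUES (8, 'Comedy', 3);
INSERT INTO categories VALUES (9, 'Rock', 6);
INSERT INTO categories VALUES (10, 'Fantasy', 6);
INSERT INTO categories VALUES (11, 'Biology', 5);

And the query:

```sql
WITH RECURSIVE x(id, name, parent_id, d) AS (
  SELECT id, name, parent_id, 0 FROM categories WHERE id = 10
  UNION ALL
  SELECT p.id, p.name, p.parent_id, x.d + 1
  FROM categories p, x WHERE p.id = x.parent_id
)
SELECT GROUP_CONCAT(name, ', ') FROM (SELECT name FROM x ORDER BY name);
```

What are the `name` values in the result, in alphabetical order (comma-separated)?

Fantasy, Music, Mystery, SciFi

Base: id=10 (Fantasy), parent_id=6, d 0.
Iteration 1: join on id=6 -> SciFi (id 6, parent_id=3, d 1).
Iteration 2: join on id=3 -> Mystery (id 3, parent_id=1, d 2).
Iteration 3: join on id=1 -> Music (id 1, parent_id=NULL, d 3).
Iteration 4: parent_id is NULL; no match; recursion stops.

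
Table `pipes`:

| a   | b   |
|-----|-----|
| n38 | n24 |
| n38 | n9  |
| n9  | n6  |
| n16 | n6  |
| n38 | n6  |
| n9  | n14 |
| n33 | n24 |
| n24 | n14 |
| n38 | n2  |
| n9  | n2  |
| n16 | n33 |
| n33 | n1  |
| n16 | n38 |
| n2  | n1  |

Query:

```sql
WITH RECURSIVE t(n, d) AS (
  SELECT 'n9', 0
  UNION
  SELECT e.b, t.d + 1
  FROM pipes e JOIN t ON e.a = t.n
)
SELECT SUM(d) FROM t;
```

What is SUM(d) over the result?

Base: (n9, d=0).
Iteration 1: edges from {n9} -> (n14, d=1), (n2, d=1), (n6, d=1).
Iteration 2: edges from {n14,n2,n6} -> (n1, d=2).
Iteration 3: no outgoing edges from {n1}; recursion stops.
SUM(d) = 0 + 1 + 1 + 1 + 2 = 5.

5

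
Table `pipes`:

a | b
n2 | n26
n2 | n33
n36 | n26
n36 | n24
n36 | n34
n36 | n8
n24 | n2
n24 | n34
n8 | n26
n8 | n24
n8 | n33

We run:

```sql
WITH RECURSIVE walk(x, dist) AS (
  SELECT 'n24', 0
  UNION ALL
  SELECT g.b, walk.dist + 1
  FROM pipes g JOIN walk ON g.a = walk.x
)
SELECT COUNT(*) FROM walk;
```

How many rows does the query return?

5

Base: (n24, dist=0).
Iteration 1: edges from {n24} -> (n2, dist=1), (n34, dist=1).
Iteration 2: edges from {n2,n34} -> (n26, dist=2), (n33, dist=2).
Iteration 3: no outgoing edges from {n26,n33}; recursion stops.
Total rows emitted: 5.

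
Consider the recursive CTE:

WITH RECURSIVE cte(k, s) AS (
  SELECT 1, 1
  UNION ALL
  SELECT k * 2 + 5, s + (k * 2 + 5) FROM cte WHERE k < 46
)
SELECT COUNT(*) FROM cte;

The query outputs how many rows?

Base: k=1, s=1.
Iteration 1: 1 < 46 holds -> k = 1 * 2 + 5 = 7, s = 1 + 7 = 8.
Iteration 2: 7 < 46 holds -> k = 7 * 2 + 5 = 19, s = 8 + 19 = 27.
Iteration 3: 19 < 46 holds -> k = 19 * 2 + 5 = 43, s = 27 + 43 = 70.
Iteration 4: 43 < 46 holds -> k = 43 * 2 + 5 = 91, s = 70 + 91 = 161.
Iteration 5: 91 < 46 fails; recursion stops.
Total rows emitted: 5.

5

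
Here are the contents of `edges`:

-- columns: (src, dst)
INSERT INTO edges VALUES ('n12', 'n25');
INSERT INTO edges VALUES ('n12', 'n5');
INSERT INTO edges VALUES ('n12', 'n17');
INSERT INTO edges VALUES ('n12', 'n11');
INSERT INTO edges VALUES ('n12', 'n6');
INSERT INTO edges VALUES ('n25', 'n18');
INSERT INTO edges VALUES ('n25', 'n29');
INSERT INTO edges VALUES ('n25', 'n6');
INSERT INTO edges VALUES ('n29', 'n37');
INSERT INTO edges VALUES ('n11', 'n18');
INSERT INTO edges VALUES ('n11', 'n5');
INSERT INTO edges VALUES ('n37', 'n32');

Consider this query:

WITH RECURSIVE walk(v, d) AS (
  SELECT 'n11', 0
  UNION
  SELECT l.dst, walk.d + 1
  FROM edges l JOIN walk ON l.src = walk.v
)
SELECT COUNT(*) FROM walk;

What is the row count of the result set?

Base: (n11, d=0).
Iteration 1: edges from {n11} -> (n18, d=1), (n5, d=1).
Iteration 2: no outgoing edges from {n18,n5}; recursion stops.
Total rows emitted: 3.

3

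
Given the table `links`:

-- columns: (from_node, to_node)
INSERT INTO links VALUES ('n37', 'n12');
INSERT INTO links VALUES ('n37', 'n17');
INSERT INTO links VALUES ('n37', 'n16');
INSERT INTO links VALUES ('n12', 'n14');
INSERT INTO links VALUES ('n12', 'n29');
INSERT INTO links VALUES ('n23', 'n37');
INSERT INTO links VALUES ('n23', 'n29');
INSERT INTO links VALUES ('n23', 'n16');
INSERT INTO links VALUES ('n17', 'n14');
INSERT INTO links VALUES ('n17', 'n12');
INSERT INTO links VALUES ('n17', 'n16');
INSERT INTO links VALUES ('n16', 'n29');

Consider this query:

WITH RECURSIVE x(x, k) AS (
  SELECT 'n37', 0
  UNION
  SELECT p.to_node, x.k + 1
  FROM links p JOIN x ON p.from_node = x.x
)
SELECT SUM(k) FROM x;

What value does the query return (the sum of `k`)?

17

Base: (n37, k=0).
Iteration 1: edges from {n37} -> (n12, k=1), (n16, k=1), (n17, k=1).
Iteration 2: edges from {n12,n16,n17} -> (n12, k=2), (n14, k=2), (n16, k=2), (n29, k=2). [UNION drops 2 duplicate row(s)]
Iteration 3: edges from {n12,n14,n16,n29} -> (n14, k=3), (n29, k=3). [UNION drops 1 duplicate row(s)]
Iteration 4: no outgoing edges from {n14,n29}; recursion stops.
SUM(k) = 0 + 1 + 1 + 1 + 2 + 2 + 2 + 2 + 3 + 3 = 17.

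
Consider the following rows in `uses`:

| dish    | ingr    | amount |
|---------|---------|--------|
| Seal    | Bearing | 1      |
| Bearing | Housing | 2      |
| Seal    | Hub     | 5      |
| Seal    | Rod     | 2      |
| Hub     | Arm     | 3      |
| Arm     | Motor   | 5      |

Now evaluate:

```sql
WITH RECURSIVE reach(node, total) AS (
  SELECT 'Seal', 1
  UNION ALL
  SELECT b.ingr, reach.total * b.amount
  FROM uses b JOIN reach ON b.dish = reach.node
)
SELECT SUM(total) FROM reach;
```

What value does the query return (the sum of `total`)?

Base: (Seal, total=1).
Iteration 1: components of {Seal} -> Bearing = 1*1 = 1, Hub = 1*5 = 5, Rod = 1*2 = 2.
Iteration 2: components of {Bearing,Hub,Rod} -> Arm = 5*3 = 15, Housing = 1*2 = 2.
Iteration 3: components of {Arm,Housing} -> Motor = 15*5 = 75.
Iteration 4: no further components; recursion stops.
SUM(total) = 1 + 1 + 5 + 2 + 2 + 15 + 75 = 101.

101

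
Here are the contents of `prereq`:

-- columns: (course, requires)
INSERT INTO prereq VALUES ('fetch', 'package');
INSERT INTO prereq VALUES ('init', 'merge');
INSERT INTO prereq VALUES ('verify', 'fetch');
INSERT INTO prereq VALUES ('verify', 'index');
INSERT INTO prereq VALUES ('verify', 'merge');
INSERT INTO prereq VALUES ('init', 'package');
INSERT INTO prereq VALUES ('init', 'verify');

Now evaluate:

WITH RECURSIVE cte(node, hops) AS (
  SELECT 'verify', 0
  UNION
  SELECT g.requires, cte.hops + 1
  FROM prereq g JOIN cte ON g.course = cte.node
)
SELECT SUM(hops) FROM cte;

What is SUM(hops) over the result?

Base: (verify, hops=0).
Iteration 1: edges from {verify} -> (fetch, hops=1), (index, hops=1), (merge, hops=1).
Iteration 2: edges from {fetch,index,merge} -> (package, hops=2).
Iteration 3: no outgoing edges from {package}; recursion stops.
SUM(hops) = 0 + 1 + 1 + 1 + 2 = 5.

5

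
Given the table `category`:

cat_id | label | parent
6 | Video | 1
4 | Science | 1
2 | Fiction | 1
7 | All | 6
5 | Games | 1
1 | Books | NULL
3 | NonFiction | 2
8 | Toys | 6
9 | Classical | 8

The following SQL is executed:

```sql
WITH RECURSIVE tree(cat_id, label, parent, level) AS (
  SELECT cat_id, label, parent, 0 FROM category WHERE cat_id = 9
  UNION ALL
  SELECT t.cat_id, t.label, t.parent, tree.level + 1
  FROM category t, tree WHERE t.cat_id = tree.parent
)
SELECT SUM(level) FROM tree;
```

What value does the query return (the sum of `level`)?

6

Base: cat_id=9 (Classical), parent=8, level 0.
Iteration 1: join on cat_id=8 -> Toys (id 8, parent=6, level 1).
Iteration 2: join on cat_id=6 -> Video (id 6, parent=1, level 2).
Iteration 3: join on cat_id=1 -> Books (id 1, parent=NULL, level 3).
Iteration 4: parent is NULL; no match; recursion stops.
SUM(level) = 0 + 1 + 2 + 3 = 6.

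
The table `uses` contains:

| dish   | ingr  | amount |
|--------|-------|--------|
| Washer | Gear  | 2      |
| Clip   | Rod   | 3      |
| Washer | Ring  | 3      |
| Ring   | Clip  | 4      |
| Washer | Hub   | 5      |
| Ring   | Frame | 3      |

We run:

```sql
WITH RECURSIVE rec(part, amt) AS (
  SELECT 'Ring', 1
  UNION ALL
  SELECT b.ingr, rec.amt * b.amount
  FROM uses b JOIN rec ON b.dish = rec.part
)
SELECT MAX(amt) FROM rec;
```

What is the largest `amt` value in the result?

12

Base: (Ring, amt=1).
Iteration 1: components of {Ring} -> Clip = 1*4 = 4, Frame = 1*3 = 3.
Iteration 2: components of {Clip,Frame} -> Rod = 4*3 = 12.
Iteration 3: no further components; recursion stops.
amt values: 1, 4, 3, 12; the maximum is 12.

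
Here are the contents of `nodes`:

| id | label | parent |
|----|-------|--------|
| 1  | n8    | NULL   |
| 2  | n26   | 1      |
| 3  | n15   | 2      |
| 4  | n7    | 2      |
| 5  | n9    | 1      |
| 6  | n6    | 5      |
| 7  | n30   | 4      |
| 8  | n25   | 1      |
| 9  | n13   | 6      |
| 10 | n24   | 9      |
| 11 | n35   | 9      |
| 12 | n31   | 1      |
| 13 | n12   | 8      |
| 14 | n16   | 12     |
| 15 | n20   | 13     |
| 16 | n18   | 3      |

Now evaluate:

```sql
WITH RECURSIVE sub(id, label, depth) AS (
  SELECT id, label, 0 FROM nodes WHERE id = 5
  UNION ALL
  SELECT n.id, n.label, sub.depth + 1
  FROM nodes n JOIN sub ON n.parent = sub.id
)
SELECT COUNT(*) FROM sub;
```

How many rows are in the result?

5

Base: id=5 (n9) at depth 0.
Iteration 1: rows with parent in {5} -> n6 (id 6, depth 1).
Iteration 2: rows with parent in {6} -> n13 (id 9, depth 2).
Iteration 3: rows with parent in {9} -> n24 (id 10, depth 3), n35 (id 11, depth 3).
Iteration 4: no rows with parent in {10,11}; recursion stops.
Total rows emitted: 5.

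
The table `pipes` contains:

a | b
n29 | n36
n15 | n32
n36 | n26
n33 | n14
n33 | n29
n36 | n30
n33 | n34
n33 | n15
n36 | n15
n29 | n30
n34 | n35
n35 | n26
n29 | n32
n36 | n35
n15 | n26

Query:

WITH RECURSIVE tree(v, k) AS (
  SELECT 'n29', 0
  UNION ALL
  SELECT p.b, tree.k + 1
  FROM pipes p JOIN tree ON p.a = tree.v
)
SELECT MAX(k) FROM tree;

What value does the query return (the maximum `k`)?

Base: (n29, k=0).
Iteration 1: edges from {n29} -> (n30, k=1), (n32, k=1), (n36, k=1).
Iteration 2: edges from {n30,n32,n36} -> (n15, k=2), (n26, k=2), (n30, k=2), (n35, k=2).
Iteration 3: edges from {n15,n26,n30,n35} -> (n26, k=3) x2, (n32, k=3). [UNION ALL keeps all 3 new rows, including repeats]
Iteration 4: no outgoing edges from {n26,n32}; recursion stops.
k values: 0, 1, 1, 1, 2, 2, 2, 2, 3, 3, 3; the maximum is 3.

3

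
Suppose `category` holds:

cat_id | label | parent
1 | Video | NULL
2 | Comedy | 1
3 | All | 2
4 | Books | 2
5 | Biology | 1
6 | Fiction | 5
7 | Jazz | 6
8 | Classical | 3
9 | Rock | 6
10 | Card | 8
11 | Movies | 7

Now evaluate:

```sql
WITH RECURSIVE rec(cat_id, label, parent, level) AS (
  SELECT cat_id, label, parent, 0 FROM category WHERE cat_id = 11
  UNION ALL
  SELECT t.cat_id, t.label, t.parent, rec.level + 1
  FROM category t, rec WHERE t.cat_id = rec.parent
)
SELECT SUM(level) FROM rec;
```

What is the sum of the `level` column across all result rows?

10

Base: cat_id=11 (Movies), parent=7, level 0.
Iteration 1: join on cat_id=7 -> Jazz (id 7, parent=6, level 1).
Iteration 2: join on cat_id=6 -> Fiction (id 6, parent=5, level 2).
Iteration 3: join on cat_id=5 -> Biology (id 5, parent=1, level 3).
Iteration 4: join on cat_id=1 -> Video (id 1, parent=NULL, level 4).
Iteration 5: parent is NULL; no match; recursion stops.
SUM(level) = 0 + 1 + 2 + 3 + 4 = 10.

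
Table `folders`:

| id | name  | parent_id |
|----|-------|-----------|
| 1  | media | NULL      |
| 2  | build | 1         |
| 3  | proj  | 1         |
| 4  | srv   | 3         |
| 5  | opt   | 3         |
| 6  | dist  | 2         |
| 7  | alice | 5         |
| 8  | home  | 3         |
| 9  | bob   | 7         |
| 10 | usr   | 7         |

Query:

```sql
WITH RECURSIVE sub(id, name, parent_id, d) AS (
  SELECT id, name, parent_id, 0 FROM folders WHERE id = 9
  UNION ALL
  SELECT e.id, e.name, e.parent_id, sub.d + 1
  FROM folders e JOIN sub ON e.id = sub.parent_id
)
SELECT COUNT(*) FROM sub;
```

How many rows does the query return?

Base: id=9 (bob), parent_id=7, d 0.
Iteration 1: join on id=7 -> alice (id 7, parent_id=5, d 1).
Iteration 2: join on id=5 -> opt (id 5, parent_id=3, d 2).
Iteration 3: join on id=3 -> proj (id 3, parent_id=1, d 3).
Iteration 4: join on id=1 -> media (id 1, parent_id=NULL, d 4).
Iteration 5: parent_id is NULL; no match; recursion stops.
Total rows emitted: 5.

5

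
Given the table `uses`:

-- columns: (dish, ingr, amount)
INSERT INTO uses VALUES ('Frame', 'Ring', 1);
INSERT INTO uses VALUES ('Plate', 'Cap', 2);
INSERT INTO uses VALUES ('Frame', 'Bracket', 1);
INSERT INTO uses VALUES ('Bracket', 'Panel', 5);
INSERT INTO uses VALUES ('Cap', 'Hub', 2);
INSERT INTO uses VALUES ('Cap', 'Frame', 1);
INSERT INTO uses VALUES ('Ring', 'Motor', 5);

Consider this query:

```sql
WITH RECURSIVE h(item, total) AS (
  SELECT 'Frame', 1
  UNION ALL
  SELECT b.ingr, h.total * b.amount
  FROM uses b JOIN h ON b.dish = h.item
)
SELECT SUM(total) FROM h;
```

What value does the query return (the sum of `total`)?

13

Base: (Frame, total=1).
Iteration 1: components of {Frame} -> Bracket = 1*1 = 1, Ring = 1*1 = 1.
Iteration 2: components of {Bracket,Ring} -> Motor = 1*5 = 5, Panel = 1*5 = 5.
Iteration 3: no further components; recursion stops.
SUM(total) = 1 + 1 + 1 + 5 + 5 = 13.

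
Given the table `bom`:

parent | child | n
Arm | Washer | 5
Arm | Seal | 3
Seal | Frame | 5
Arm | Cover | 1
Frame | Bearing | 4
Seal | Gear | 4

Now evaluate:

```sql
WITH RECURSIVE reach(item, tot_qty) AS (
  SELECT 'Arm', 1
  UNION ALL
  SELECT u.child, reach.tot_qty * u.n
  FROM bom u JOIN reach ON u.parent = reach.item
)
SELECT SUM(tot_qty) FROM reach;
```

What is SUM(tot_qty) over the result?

97

Base: (Arm, tot_qty=1).
Iteration 1: components of {Arm} -> Cover = 1*1 = 1, Seal = 1*3 = 3, Washer = 1*5 = 5.
Iteration 2: components of {Cover,Seal,Washer} -> Frame = 3*5 = 15, Gear = 3*4 = 12.
Iteration 3: components of {Frame,Gear} -> Bearing = 15*4 = 60.
Iteration 4: no further components; recursion stops.
SUM(tot_qty) = 1 + 5 + 3 + 1 + 15 + 12 + 60 = 97.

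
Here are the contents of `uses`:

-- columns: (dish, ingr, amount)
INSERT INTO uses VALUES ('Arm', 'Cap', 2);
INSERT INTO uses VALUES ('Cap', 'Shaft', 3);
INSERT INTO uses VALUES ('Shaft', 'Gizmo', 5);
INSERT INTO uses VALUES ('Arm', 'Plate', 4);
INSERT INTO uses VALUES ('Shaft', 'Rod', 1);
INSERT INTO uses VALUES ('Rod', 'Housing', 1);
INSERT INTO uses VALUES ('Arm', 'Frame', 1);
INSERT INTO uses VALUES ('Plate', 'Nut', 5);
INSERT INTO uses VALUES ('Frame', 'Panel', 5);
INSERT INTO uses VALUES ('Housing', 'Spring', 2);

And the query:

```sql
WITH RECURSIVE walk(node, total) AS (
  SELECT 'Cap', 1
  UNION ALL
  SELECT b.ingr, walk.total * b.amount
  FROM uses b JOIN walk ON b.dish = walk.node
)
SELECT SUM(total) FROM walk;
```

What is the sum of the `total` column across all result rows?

31

Base: (Cap, total=1).
Iteration 1: components of {Cap} -> Shaft = 1*3 = 3.
Iteration 2: components of {Shaft} -> Gizmo = 3*5 = 15, Rod = 3*1 = 3.
Iteration 3: components of {Gizmo,Rod} -> Housing = 3*1 = 3.
Iteration 4: components of {Housing} -> Spring = 3*2 = 6.
Iteration 5: no further components; recursion stops.
SUM(total) = 1 + 3 + 15 + 3 + 3 + 6 = 31.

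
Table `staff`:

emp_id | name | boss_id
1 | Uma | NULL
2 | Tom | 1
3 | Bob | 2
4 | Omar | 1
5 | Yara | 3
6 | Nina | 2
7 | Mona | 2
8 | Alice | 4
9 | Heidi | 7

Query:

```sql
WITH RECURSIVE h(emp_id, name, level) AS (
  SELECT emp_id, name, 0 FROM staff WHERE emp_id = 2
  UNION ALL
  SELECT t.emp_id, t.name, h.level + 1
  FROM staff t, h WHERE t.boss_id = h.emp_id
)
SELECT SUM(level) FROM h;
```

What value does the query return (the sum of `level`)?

Base: emp_id=2 (Tom) at level 0.
Iteration 1: rows with boss_id in {2} -> Bob (id 3, level 1), Nina (id 6, level 1), Mona (id 7, level 1).
Iteration 2: rows with boss_id in {3,6,7} -> Yara (id 5, level 2), Heidi (id 9, level 2).
Iteration 3: no rows with boss_id in {5,9}; recursion stops.
SUM(level) = 0 + 1 + 1 + 1 + 2 + 2 = 7.

7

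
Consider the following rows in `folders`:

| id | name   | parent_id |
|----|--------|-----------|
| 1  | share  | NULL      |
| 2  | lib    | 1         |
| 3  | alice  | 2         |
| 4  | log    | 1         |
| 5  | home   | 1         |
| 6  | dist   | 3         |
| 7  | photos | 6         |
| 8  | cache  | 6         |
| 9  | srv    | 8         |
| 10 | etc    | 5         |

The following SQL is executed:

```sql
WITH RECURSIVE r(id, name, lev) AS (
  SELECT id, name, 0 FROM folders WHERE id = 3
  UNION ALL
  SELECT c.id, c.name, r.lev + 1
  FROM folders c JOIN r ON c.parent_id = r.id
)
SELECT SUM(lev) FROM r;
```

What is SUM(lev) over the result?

Base: id=3 (alice) at lev 0.
Iteration 1: rows with parent_id in {3} -> dist (id 6, lev 1).
Iteration 2: rows with parent_id in {6} -> photos (id 7, lev 2), cache (id 8, lev 2).
Iteration 3: rows with parent_id in {7,8} -> srv (id 9, lev 3).
Iteration 4: no rows with parent_id in {9}; recursion stops.
SUM(lev) = 0 + 1 + 2 + 2 + 3 = 8.

8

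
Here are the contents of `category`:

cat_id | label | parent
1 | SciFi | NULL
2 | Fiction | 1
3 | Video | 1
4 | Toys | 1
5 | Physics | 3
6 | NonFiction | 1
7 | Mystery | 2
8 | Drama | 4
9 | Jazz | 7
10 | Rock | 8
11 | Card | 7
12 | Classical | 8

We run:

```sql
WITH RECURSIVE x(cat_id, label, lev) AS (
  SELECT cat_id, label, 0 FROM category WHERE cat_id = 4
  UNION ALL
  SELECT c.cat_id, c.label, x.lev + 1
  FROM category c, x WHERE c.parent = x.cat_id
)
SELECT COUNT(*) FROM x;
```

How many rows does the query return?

4

Base: cat_id=4 (Toys) at lev 0.
Iteration 1: rows with parent in {4} -> Drama (id 8, lev 1).
Iteration 2: rows with parent in {8} -> Rock (id 10, lev 2), Classical (id 12, lev 2).
Iteration 3: no rows with parent in {10,12}; recursion stops.
Total rows emitted: 4.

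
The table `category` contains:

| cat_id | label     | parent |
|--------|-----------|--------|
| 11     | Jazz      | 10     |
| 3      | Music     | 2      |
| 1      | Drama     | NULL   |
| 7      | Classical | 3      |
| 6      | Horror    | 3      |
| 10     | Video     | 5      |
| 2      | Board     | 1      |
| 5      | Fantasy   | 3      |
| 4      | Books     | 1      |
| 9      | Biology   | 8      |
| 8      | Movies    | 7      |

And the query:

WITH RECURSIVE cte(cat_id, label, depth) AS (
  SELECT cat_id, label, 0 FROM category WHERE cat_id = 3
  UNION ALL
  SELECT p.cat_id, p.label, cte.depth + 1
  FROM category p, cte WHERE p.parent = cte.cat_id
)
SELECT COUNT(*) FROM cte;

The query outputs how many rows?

Base: cat_id=3 (Music) at depth 0.
Iteration 1: rows with parent in {3} -> Fantasy (id 5, depth 1), Horror (id 6, depth 1), Classical (id 7, depth 1).
Iteration 2: rows with parent in {5,6,7} -> Movies (id 8, depth 2), Video (id 10, depth 2).
Iteration 3: rows with parent in {8,10} -> Biology (id 9, depth 3), Jazz (id 11, depth 3).
Iteration 4: no rows with parent in {9,11}; recursion stops.
Total rows emitted: 8.

8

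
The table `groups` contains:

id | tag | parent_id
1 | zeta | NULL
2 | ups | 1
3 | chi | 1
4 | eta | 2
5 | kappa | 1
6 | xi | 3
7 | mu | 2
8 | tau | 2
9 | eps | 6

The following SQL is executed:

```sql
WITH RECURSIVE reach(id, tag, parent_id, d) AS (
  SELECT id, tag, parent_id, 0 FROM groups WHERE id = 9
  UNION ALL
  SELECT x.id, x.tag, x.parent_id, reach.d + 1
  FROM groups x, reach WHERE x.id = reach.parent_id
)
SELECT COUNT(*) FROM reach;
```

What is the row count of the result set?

4

Base: id=9 (eps), parent_id=6, d 0.
Iteration 1: join on id=6 -> xi (id 6, parent_id=3, d 1).
Iteration 2: join on id=3 -> chi (id 3, parent_id=1, d 2).
Iteration 3: join on id=1 -> zeta (id 1, parent_id=NULL, d 3).
Iteration 4: parent_id is NULL; no match; recursion stops.
Total rows emitted: 4.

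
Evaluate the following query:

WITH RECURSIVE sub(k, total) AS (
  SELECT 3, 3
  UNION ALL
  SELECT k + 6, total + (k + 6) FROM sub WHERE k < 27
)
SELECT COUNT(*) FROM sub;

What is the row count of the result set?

Base: k=3, total=3.
Iteration 1: 3 < 27 holds -> k = 3 + 6 = 9, total = 3 + 9 = 12.
Iteration 2: 9 < 27 holds -> k = 9 + 6 = 15, total = 12 + 15 = 27.
Iteration 3: 15 < 27 holds -> k = 15 + 6 = 21, total = 27 + 21 = 48.
Iteration 4: 21 < 27 holds -> k = 21 + 6 = 27, total = 48 + 27 = 75.
Iteration 5: 27 < 27 fails; recursion stops.
Total rows emitted: 5.

5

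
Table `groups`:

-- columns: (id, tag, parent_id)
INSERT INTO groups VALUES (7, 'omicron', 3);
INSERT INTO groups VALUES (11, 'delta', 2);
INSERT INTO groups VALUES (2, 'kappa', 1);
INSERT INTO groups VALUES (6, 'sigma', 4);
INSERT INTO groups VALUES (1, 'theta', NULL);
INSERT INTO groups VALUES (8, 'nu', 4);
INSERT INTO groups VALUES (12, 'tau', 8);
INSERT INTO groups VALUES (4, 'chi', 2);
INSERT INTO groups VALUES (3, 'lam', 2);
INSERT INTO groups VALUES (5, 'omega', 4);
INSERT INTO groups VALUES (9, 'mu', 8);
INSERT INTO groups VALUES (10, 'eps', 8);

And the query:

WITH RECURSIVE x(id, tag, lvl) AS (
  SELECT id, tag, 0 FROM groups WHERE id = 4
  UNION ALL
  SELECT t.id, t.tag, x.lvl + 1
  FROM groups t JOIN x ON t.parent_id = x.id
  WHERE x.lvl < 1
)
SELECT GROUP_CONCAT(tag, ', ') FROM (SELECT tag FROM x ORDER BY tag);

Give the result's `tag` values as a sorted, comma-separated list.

chi, nu, omega, sigma

Base: id=4 (chi) at lvl 0.
Iteration 1: rows with parent_id in {4} -> omega (id 5, lvl 1), sigma (id 6, lvl 1), nu (id 8, lvl 1).
Iteration 2: lvl < 1 fails for all current rows; recursion stops.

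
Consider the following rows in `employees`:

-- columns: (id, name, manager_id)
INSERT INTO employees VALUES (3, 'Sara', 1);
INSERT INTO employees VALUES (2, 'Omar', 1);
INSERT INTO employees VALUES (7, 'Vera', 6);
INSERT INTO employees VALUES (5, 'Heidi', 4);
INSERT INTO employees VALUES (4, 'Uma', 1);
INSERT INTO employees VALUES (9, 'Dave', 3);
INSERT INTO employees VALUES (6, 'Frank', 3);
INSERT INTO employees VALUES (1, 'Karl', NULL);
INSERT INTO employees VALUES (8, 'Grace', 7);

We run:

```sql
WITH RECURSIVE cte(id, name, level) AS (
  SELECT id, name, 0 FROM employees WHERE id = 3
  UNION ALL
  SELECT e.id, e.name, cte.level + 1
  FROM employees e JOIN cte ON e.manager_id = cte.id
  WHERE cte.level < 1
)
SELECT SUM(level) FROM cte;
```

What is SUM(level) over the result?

2

Base: id=3 (Sara) at level 0.
Iteration 1: rows with manager_id in {3} -> Frank (id 6, level 1), Dave (id 9, level 1).
Iteration 2: level < 1 fails for all current rows; recursion stops.
SUM(level) = 0 + 1 + 1 = 2.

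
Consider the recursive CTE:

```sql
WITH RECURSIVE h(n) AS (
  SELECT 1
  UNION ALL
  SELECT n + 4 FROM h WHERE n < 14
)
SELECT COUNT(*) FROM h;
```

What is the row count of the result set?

Base: n=1.
Iteration 1: 1 < 14 holds -> n = 1 + 4 = 5.
Iteration 2: 5 < 14 holds -> n = 5 + 4 = 9.
Iteration 3: 9 < 14 holds -> n = 9 + 4 = 13.
Iteration 4: 13 < 14 holds -> n = 13 + 4 = 17.
Iteration 5: 17 < 14 fails; recursion stops.
Total rows emitted: 5.

5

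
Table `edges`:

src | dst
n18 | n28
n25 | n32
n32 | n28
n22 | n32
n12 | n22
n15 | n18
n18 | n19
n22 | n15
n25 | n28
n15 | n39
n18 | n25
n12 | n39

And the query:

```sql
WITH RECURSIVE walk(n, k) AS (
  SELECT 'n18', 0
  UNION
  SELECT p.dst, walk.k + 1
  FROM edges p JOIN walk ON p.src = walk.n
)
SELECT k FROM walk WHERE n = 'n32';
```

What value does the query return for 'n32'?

Base: (n18, k=0).
Iteration 1: edges from {n18} -> (n19, k=1), (n25, k=1), (n28, k=1).
Iteration 2: edges from {n19,n25,n28} -> (n28, k=2), (n32, k=2).
Iteration 3: edges from {n28,n32} -> (n28, k=3).
Iteration 4: no outgoing edges from {n28}; recursion stops.

2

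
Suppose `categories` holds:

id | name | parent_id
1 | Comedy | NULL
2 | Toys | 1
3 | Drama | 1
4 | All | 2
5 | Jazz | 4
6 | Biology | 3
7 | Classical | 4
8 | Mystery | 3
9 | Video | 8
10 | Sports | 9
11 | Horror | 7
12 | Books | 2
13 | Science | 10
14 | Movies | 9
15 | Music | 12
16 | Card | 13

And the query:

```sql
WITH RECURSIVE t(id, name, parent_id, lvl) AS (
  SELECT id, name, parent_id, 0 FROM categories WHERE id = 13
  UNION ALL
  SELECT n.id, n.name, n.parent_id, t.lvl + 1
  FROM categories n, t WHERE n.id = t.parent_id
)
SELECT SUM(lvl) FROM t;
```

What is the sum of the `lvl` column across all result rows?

15

Base: id=13 (Science), parent_id=10, lvl 0.
Iteration 1: join on id=10 -> Sports (id 10, parent_id=9, lvl 1).
Iteration 2: join on id=9 -> Video (id 9, parent_id=8, lvl 2).
Iteration 3: join on id=8 -> Mystery (id 8, parent_id=3, lvl 3).
Iteration 4: join on id=3 -> Drama (id 3, parent_id=1, lvl 4).
Iteration 5: join on id=1 -> Comedy (id 1, parent_id=NULL, lvl 5).
Iteration 6: parent_id is NULL; no match; recursion stops.
SUM(lvl) = 0 + 1 + 2 + 3 + 4 + 5 = 15.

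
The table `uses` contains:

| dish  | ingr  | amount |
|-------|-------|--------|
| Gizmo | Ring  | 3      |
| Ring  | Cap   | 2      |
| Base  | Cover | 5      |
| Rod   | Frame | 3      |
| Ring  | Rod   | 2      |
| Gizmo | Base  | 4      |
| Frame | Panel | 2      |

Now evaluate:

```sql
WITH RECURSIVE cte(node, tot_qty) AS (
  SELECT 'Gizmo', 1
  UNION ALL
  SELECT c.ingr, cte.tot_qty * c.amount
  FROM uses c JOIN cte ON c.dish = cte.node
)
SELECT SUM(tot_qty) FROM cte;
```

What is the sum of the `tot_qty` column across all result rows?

94

Base: (Gizmo, tot_qty=1).
Iteration 1: components of {Gizmo} -> Base = 1*4 = 4, Ring = 1*3 = 3.
Iteration 2: components of {Base,Ring} -> Cap = 3*2 = 6, Cover = 4*5 = 20, Rod = 3*2 = 6.
Iteration 3: components of {Cap,Cover,Rod} -> Frame = 6*3 = 18.
Iteration 4: components of {Frame} -> Panel = 18*2 = 36.
Iteration 5: no further components; recursion stops.
SUM(tot_qty) = 1 + 4 + 3 + 20 + 6 + 6 + 18 + 36 = 94.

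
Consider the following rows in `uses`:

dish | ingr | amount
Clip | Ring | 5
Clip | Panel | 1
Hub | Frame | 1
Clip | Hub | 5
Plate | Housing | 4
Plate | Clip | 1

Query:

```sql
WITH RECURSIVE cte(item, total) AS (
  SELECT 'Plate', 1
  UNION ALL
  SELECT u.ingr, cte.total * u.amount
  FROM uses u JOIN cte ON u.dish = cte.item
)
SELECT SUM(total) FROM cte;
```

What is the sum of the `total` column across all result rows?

Base: (Plate, total=1).
Iteration 1: components of {Plate} -> Clip = 1*1 = 1, Housing = 1*4 = 4.
Iteration 2: components of {Clip,Housing} -> Hub = 1*5 = 5, Panel = 1*1 = 1, Ring = 1*5 = 5.
Iteration 3: components of {Hub,Panel,Ring} -> Frame = 5*1 = 5.
Iteration 4: no further components; recursion stops.
SUM(total) = 1 + 1 + 4 + 5 + 1 + 5 + 5 = 22.

22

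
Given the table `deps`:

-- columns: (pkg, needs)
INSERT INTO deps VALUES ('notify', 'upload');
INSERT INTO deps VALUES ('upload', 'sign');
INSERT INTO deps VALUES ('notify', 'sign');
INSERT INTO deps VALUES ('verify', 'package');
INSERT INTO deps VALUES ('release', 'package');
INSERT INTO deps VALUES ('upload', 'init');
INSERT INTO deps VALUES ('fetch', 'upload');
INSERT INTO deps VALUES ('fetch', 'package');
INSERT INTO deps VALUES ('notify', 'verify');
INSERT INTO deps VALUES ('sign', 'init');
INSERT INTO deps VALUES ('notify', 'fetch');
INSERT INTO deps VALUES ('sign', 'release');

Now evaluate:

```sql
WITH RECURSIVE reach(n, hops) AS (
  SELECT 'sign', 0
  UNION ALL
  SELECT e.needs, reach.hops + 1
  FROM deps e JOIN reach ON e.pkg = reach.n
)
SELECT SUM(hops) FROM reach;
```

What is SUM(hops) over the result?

4

Base: (sign, hops=0).
Iteration 1: edges from {sign} -> (init, hops=1), (release, hops=1).
Iteration 2: edges from {init,release} -> (package, hops=2).
Iteration 3: no outgoing edges from {package}; recursion stops.
SUM(hops) = 0 + 1 + 1 + 2 = 4.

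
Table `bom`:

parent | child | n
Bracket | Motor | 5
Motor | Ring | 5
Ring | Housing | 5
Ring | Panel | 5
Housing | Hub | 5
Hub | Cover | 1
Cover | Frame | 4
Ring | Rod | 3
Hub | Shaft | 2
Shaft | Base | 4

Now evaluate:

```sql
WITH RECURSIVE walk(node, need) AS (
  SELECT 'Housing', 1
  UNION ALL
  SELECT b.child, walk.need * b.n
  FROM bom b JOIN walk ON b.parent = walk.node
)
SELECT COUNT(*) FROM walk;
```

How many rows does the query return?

Base: (Housing, need=1).
Iteration 1: components of {Housing} -> Hub = 1*5 = 5.
Iteration 2: components of {Hub} -> Cover = 5*1 = 5, Shaft = 5*2 = 10.
Iteration 3: components of {Cover,Shaft} -> Base = 10*4 = 40, Frame = 5*4 = 20.
Iteration 4: no further components; recursion stops.
Total rows emitted: 6.

6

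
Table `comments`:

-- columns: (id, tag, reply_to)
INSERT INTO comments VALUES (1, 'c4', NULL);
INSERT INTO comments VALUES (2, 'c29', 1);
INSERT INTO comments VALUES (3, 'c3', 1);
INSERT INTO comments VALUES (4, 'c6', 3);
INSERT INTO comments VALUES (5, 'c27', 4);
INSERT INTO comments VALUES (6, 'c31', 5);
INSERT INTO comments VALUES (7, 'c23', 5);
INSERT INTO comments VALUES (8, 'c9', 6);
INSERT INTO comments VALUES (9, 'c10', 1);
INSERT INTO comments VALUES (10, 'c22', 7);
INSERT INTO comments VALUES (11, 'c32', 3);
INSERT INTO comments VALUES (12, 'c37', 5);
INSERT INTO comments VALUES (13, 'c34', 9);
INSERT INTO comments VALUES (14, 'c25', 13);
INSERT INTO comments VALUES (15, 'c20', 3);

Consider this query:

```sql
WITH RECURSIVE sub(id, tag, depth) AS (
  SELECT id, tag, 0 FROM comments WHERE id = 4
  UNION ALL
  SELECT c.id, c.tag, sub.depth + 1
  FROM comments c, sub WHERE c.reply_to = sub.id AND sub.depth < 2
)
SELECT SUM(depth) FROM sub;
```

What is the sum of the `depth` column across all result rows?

Base: id=4 (c6) at depth 0.
Iteration 1: rows with reply_to in {4} -> c27 (id 5, depth 1).
Iteration 2: rows with reply_to in {5} -> c31 (id 6, depth 2), c23 (id 7, depth 2), c37 (id 12, depth 2).
Iteration 3: depth < 2 fails for all current rows; recursion stops.
SUM(depth) = 0 + 1 + 2 + 2 + 2 = 7.

7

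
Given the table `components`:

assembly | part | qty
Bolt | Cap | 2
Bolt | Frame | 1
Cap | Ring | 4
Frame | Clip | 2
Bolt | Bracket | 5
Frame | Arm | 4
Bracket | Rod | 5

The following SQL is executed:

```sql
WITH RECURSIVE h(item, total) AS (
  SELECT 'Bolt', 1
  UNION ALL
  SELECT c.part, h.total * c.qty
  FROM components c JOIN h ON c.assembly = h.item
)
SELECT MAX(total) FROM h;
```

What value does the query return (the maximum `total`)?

Base: (Bolt, total=1).
Iteration 1: components of {Bolt} -> Bracket = 1*5 = 5, Cap = 1*2 = 2, Frame = 1*1 = 1.
Iteration 2: components of {Bracket,Cap,Frame} -> Arm = 1*4 = 4, Clip = 1*2 = 2, Ring = 2*4 = 8, Rod = 5*5 = 25.
Iteration 3: no further components; recursion stops.
total values: 1, 2, 1, 5, 8, 2, 4, 25; the maximum is 25.

25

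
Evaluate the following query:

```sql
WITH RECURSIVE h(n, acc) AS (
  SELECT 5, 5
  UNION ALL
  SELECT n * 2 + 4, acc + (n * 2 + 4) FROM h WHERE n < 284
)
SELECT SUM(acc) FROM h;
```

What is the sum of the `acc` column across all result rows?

Base: n=5, acc=5.
Iteration 1: 5 < 284 holds -> n = 5 * 2 + 4 = 14, acc = 5 + 14 = 19.
Iteration 2: 14 < 284 holds -> n = 14 * 2 + 4 = 32, acc = 19 + 32 = 51.
Iteration 3: 32 < 284 holds -> n = 32 * 2 + 4 = 68, acc = 51 + 68 = 119.
Iteration 4: 68 < 284 holds -> n = 68 * 2 + 4 = 140, acc = 119 + 140 = 259.
Iteration 5: 140 < 284 holds -> n = 140 * 2 + 4 = 284, acc = 259 + 284 = 543.
Iteration 6: 284 < 284 fails; recursion stops.
SUM(acc) = 5 + 19 + 51 + 119 + 259 + 543 = 996.

996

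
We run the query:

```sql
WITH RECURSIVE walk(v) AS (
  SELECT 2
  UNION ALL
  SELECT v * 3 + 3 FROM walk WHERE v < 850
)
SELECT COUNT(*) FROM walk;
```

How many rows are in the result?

7

Base: v=2.
Iteration 1: 2 < 850 holds -> v = 2 * 3 + 3 = 9.
Iteration 2: 9 < 850 holds -> v = 9 * 3 + 3 = 30.
Iteration 3: 30 < 850 holds -> v = 30 * 3 + 3 = 93.
Iteration 4: 93 < 850 holds -> v = 93 * 3 + 3 = 282.
Iteration 5: 282 < 850 holds -> v = 282 * 3 + 3 = 849.
Iteration 6: 849 < 850 holds -> v = 849 * 3 + 3 = 2550.
Iteration 7: 2550 < 850 fails; recursion stops.
Total rows emitted: 7.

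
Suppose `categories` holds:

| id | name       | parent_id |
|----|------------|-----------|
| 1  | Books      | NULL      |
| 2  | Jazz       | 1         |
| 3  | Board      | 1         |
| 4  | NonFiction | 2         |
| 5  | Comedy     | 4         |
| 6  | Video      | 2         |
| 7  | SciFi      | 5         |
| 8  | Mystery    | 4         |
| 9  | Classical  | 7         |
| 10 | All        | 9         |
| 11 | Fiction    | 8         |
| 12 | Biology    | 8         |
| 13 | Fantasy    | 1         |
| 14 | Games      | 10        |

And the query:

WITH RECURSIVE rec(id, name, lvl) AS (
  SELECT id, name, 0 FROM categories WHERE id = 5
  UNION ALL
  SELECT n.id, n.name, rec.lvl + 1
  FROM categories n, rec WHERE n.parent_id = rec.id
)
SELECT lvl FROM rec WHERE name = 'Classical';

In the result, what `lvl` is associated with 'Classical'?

2

Base: id=5 (Comedy) at lvl 0.
Iteration 1: rows with parent_id in {5} -> SciFi (id 7, lvl 1).
Iteration 2: rows with parent_id in {7} -> Classical (id 9, lvl 2).
Iteration 3: rows with parent_id in {9} -> All (id 10, lvl 3).
Iteration 4: rows with parent_id in {10} -> Games (id 14, lvl 4).
Iteration 5: no rows with parent_id in {14}; recursion stops.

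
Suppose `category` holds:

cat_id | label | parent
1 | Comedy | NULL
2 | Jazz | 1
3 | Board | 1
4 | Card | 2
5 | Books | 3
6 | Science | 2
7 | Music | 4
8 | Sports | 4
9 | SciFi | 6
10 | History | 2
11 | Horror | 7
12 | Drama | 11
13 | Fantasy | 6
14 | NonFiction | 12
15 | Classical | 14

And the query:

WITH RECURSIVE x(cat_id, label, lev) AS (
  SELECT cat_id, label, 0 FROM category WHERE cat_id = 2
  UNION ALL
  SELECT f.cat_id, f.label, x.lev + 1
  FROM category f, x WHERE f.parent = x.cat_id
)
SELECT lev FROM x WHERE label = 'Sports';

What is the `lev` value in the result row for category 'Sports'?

Base: cat_id=2 (Jazz) at lev 0.
Iteration 1: rows with parent in {2} -> Card (id 4, lev 1), Science (id 6, lev 1), History (id 10, lev 1).
Iteration 2: rows with parent in {4,6,10} -> Music (id 7, lev 2), Sports (id 8, lev 2), SciFi (id 9, lev 2), Fantasy (id 13, lev 2).
Iteration 3: rows with parent in {7,8,9,13} -> Horror (id 11, lev 3).
Iteration 4: rows with parent in {11} -> Drama (id 12, lev 4).
Iteration 5: rows with parent in {12} -> NonFiction (id 14, lev 5).
Iteration 6: rows with parent in {14} -> Classical (id 15, lev 6).
Iteration 7: no rows with parent in {15}; recursion stops.

2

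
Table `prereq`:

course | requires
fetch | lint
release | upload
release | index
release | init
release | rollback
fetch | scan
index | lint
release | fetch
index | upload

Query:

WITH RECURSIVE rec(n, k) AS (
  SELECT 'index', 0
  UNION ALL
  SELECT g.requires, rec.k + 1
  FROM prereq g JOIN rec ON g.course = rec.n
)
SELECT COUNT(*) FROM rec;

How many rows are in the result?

Base: (index, k=0).
Iteration 1: edges from {index} -> (lint, k=1), (upload, k=1).
Iteration 2: no outgoing edges from {lint,upload}; recursion stops.
Total rows emitted: 3.

3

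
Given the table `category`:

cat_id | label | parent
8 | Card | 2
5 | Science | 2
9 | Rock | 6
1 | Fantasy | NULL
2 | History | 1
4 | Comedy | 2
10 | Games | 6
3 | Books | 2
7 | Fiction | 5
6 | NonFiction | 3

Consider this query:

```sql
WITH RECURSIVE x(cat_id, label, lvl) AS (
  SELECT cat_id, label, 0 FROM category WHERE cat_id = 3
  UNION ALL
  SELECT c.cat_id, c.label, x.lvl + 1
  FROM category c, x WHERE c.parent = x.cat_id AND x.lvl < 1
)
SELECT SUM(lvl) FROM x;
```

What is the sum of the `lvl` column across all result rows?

Base: cat_id=3 (Books) at lvl 0.
Iteration 1: rows with parent in {3} -> NonFiction (id 6, lvl 1).
Iteration 2: lvl < 1 fails for all current rows; recursion stops.
SUM(lvl) = 0 + 1 = 1.

1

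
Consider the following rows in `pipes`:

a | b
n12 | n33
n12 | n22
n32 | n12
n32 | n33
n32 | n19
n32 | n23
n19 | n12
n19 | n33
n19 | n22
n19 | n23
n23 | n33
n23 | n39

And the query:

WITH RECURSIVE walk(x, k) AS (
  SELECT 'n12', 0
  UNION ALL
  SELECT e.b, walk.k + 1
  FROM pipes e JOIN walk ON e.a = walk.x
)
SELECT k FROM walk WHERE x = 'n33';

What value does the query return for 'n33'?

1

Base: (n12, k=0).
Iteration 1: edges from {n12} -> (n22, k=1), (n33, k=1).
Iteration 2: no outgoing edges from {n22,n33}; recursion stops.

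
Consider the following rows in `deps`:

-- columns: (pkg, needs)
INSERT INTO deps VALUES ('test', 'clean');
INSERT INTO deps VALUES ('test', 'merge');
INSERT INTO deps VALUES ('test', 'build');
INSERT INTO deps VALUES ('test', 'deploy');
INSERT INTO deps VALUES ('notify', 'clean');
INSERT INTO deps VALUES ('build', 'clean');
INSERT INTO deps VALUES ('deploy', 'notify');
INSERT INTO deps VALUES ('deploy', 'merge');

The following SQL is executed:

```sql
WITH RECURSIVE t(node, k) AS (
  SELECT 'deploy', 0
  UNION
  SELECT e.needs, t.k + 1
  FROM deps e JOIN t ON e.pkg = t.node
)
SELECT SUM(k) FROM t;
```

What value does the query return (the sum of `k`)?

Base: (deploy, k=0).
Iteration 1: edges from {deploy} -> (merge, k=1), (notify, k=1).
Iteration 2: edges from {merge,notify} -> (clean, k=2).
Iteration 3: no outgoing edges from {clean}; recursion stops.
SUM(k) = 0 + 1 + 1 + 2 = 4.

4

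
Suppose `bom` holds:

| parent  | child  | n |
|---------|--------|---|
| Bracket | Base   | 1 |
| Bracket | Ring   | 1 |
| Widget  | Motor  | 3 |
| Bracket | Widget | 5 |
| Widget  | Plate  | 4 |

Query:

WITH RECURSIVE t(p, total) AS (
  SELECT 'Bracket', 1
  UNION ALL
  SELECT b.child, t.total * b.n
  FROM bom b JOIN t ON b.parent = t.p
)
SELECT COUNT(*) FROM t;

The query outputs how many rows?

Base: (Bracket, total=1).
Iteration 1: components of {Bracket} -> Base = 1*1 = 1, Ring = 1*1 = 1, Widget = 1*5 = 5.
Iteration 2: components of {Base,Ring,Widget} -> Motor = 5*3 = 15, Plate = 5*4 = 20.
Iteration 3: no further components; recursion stops.
Total rows emitted: 6.

6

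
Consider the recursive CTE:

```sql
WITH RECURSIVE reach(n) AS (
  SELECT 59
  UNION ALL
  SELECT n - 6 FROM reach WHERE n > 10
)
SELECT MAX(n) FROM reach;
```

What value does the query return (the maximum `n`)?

59

Base: n=59.
Iteration 1: 59 > 10 holds -> n = 59 - 6 = 53.
Iteration 2: 53 > 10 holds -> n = 53 - 6 = 47.
Iteration 3: 47 > 10 holds -> n = 47 - 6 = 41.
Iteration 4: 41 > 10 holds -> n = 41 - 6 = 35.
Iteration 5: 35 > 10 holds -> n = 35 - 6 = 29.
Iteration 6: 29 > 10 holds -> n = 29 - 6 = 23.
Iteration 7: 23 > 10 holds -> n = 23 - 6 = 17.
Iteration 8: 17 > 10 holds -> n = 17 - 6 = 11.
Iteration 9: 11 > 10 holds -> n = 11 - 6 = 5.
Iteration 10: 5 > 10 fails; recursion stops.
n values: 59, 53, 47, 41, 35, 29, 23, 17, 11, 5; the maximum is 59.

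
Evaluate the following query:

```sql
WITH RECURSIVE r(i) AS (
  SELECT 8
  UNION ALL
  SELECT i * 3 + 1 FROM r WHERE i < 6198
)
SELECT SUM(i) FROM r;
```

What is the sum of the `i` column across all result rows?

27876

Base: i=8.
Iteration 1: 8 < 6198 holds -> i = 8 * 3 + 1 = 25.
Iteration 2: 25 < 6198 holds -> i = 25 * 3 + 1 = 76.
Iteration 3: 76 < 6198 holds -> i = 76 * 3 + 1 = 229.
Iteration 4: 229 < 6198 holds -> i = 229 * 3 + 1 = 688.
Iteration 5: 688 < 6198 holds -> i = 688 * 3 + 1 = 2065.
Iteration 6: 2065 < 6198 holds -> i = 2065 * 3 + 1 = 6196.
Iteration 7: 6196 < 6198 holds -> i = 6196 * 3 + 1 = 18589.
Iteration 8: 18589 < 6198 fails; recursion stops.
SUM(i) = 8 + 25 + 76 + 229 + 688 + 2065 + 6196 + 18589 = 27876.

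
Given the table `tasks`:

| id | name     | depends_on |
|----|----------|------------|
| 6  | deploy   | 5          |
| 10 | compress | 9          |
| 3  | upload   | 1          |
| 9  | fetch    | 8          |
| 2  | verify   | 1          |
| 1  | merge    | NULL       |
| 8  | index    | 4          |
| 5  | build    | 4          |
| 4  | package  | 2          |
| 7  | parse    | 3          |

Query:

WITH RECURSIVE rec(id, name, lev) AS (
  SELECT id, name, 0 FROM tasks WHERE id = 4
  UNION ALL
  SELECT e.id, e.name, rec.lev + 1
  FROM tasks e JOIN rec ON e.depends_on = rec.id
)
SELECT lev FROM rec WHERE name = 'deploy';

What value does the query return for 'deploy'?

Base: id=4 (package) at lev 0.
Iteration 1: rows with depends_on in {4} -> build (id 5, lev 1), index (id 8, lev 1).
Iteration 2: rows with depends_on in {5,8} -> deploy (id 6, lev 2), fetch (id 9, lev 2).
Iteration 3: rows with depends_on in {6,9} -> compress (id 10, lev 3).
Iteration 4: no rows with depends_on in {10}; recursion stops.

2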